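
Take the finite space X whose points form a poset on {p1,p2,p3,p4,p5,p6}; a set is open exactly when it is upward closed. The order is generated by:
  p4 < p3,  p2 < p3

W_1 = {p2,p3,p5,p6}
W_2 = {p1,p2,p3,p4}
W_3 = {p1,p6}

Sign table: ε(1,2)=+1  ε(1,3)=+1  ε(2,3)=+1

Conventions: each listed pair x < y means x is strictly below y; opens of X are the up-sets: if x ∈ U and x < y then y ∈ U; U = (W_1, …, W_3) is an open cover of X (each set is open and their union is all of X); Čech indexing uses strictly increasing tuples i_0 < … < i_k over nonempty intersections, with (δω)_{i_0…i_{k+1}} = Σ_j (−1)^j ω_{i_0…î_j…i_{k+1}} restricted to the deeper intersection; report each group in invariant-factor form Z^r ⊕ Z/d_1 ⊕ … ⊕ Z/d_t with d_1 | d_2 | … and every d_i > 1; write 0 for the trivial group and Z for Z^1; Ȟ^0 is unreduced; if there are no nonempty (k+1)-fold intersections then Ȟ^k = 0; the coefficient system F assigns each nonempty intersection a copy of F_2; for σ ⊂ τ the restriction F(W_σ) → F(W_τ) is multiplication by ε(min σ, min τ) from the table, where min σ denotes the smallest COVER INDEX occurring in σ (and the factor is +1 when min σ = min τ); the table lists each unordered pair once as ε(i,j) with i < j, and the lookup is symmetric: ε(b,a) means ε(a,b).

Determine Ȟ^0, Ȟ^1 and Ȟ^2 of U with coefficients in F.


Ȟ^0 = Z/2,  Ȟ^1 = Z/2,  Ȟ^2 = 0

cover nerve:
  W12={p2,p3} W13={p6} W23={p1}
C dims 3,3; δ0: rk_F2 2
Ȟ^0: (3−2)−0=1 ⇒ Z/2
Ȟ^1: (3−0)−2=1 ⇒ Z/2
Ȟ^2: (0−0)−0=0 ⇒ 0


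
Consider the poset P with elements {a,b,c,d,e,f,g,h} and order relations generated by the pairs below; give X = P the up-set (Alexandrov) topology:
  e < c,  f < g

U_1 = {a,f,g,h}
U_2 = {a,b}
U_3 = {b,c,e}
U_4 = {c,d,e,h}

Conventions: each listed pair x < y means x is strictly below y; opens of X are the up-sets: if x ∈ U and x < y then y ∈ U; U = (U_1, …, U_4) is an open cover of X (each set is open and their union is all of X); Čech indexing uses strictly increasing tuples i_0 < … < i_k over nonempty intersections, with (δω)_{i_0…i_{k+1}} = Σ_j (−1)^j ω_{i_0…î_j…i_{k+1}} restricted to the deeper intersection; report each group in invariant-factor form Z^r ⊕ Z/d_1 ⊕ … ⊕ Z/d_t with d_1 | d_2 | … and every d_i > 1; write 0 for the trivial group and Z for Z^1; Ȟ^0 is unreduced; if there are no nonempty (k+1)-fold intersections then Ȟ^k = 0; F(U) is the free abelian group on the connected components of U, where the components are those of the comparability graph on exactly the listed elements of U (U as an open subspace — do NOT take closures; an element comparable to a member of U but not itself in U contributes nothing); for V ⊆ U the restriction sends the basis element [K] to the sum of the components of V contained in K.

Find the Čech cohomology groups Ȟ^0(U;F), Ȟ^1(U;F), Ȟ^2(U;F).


Ȟ^0 ≅ Z^6, Ȟ^1 ≅ 0, Ȟ^2 ≅ 0

nonempty intersections:
  U12={a} U14={h} U23={b} U34={c,e}
components per intersection:
  U1: {a} {f,g} {h}
  U2: {a} {b}
  U3: {b} {c,e}
  U4: {c,e} {d} {h}
  U12: {a}
  U14: {h}
  U23: {b}
  U34: {c,e}
C dims 10,4; δ0: rk 4, SNF 1^4
Ȟ^0: (10−4)−0=6 ⇒ Z^6
Ȟ^1: (4−0)−4=0 ⇒ 0
Ȟ^2: (0−0)−0=0 ⇒ 0


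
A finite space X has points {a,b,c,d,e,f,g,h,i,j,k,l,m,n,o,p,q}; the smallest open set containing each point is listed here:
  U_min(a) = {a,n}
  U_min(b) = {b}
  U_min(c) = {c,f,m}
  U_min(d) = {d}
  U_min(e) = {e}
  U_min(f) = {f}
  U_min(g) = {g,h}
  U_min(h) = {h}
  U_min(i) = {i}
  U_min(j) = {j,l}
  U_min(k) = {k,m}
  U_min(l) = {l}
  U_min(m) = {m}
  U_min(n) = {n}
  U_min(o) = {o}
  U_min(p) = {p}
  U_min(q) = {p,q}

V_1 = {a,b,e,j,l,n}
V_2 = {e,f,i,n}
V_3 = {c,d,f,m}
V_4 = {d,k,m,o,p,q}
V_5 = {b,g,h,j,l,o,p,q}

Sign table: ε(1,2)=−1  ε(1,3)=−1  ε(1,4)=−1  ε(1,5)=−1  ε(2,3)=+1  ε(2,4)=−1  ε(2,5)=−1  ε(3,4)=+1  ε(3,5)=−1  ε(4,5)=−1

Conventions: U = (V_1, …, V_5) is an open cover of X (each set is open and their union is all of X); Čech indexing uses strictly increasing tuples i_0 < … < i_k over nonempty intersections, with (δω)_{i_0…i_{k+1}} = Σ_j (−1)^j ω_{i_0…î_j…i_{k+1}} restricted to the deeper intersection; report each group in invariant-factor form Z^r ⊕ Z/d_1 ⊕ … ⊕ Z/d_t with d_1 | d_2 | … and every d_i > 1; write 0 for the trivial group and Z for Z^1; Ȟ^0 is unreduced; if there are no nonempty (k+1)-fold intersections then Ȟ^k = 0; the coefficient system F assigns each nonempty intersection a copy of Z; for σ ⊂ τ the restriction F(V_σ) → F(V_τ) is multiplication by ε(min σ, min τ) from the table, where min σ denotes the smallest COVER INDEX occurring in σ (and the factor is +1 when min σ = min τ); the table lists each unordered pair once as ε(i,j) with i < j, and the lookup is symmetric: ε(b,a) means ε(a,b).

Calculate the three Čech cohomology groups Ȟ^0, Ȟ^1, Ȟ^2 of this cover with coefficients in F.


nerve of the cover:
  V12={e,n} V15={b,j,l} V23={f} V34={d,m} V45={o,p,q}
C dims 5,5; δ0: rk 5, SNF 1^4·2
Ȟ^0 = (5 − 5) − 0 = 0, so Ȟ^0 ≅ 0
Ȟ^1 = (5 − 0) − 5 = 0 plus torsion [2], so Ȟ^1 ≅ Z/2
Ȟ^2 = (0 − 0) − 0 = 0, so Ȟ^2 ≅ 0

Ȟ^0(U;F) ≅ 0,  Ȟ^1(U;F) ≅ Z/2,  Ȟ^2(U;F) ≅ 0


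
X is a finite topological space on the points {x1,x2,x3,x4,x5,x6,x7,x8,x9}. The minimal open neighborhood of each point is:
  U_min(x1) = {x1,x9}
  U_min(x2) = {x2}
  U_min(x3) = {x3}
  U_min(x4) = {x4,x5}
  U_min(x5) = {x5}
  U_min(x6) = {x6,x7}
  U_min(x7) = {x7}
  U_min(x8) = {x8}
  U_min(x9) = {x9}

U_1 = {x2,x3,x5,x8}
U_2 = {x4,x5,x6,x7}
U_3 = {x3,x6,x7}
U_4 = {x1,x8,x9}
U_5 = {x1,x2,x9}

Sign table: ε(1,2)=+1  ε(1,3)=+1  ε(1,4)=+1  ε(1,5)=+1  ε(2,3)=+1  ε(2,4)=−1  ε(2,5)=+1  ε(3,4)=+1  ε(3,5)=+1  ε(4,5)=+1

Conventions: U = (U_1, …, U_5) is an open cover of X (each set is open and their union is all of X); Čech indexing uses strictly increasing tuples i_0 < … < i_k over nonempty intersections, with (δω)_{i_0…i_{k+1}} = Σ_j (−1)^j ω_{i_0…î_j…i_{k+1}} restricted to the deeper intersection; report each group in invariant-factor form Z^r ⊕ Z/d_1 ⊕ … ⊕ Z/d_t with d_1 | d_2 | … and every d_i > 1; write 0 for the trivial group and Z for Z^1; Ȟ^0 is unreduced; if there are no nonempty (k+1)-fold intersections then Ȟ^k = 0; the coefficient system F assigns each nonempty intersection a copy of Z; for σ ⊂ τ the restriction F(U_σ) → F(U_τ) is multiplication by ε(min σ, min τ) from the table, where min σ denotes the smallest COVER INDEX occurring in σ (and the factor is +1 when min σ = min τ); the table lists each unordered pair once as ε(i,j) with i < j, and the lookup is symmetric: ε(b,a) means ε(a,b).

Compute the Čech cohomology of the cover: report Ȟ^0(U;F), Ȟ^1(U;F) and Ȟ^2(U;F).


Ȟ^0 = Z, Ȟ^1 = Z^2 and Ȟ^2 = 0

intersection data:
  U12={x5} U13={x3} U14={x8} U15={x2} U23={x6,x7} U45={x1,x9}
C dims 5,6; δ0: rk 4, SNF 1^4
Ȟ^0 = (5 − 4) − 0 = 1, so Ȟ^0 ≅ Z
Ȟ^1 = (6 − 0) − 4 = 2, so Ȟ^1 ≅ Z^2
Ȟ^2 = (0 − 0) − 0 = 0, so Ȟ^2 ≅ 0


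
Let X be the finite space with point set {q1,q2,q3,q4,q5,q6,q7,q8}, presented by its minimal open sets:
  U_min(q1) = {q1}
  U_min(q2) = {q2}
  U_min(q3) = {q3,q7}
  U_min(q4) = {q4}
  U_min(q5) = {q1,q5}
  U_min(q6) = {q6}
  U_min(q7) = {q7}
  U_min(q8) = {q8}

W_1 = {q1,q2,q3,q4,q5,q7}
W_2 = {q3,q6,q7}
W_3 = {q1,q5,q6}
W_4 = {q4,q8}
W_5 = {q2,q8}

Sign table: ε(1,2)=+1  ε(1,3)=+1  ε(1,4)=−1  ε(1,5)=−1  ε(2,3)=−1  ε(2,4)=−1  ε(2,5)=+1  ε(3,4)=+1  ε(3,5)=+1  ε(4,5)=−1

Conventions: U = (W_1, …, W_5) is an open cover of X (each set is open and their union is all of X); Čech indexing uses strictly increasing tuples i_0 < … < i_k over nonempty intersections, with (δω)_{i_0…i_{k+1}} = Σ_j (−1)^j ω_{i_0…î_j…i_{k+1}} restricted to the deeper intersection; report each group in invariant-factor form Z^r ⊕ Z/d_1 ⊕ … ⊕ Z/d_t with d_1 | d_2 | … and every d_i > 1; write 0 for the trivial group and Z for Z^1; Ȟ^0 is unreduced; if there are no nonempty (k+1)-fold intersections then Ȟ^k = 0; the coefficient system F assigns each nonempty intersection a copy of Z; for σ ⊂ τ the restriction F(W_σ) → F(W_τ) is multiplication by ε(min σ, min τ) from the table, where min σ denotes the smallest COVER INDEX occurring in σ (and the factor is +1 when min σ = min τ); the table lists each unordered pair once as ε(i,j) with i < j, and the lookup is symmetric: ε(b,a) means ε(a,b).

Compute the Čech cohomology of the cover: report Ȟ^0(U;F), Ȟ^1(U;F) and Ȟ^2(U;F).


Ȟ^0 = 0; Ȟ^1 = Z ⊕ Z/2; Ȟ^2 = 0

nonempty overlaps:
  W12={q3,q7} W13={q1,q5} W14={q4} W15={q2} W23={q6} W45={q8}
C dims 5,6; δ0: rk 5, SNF 1^4·2
degree 0: 5−5−0 = 0 → Ȟ^0 ≅ 0
degree 1: 6−0−5 = 1 plus torsion [2] → Ȟ^1 ≅ Z ⊕ Z/2
degree 2: 0−0−0 = 0 → Ȟ^2 ≅ 0


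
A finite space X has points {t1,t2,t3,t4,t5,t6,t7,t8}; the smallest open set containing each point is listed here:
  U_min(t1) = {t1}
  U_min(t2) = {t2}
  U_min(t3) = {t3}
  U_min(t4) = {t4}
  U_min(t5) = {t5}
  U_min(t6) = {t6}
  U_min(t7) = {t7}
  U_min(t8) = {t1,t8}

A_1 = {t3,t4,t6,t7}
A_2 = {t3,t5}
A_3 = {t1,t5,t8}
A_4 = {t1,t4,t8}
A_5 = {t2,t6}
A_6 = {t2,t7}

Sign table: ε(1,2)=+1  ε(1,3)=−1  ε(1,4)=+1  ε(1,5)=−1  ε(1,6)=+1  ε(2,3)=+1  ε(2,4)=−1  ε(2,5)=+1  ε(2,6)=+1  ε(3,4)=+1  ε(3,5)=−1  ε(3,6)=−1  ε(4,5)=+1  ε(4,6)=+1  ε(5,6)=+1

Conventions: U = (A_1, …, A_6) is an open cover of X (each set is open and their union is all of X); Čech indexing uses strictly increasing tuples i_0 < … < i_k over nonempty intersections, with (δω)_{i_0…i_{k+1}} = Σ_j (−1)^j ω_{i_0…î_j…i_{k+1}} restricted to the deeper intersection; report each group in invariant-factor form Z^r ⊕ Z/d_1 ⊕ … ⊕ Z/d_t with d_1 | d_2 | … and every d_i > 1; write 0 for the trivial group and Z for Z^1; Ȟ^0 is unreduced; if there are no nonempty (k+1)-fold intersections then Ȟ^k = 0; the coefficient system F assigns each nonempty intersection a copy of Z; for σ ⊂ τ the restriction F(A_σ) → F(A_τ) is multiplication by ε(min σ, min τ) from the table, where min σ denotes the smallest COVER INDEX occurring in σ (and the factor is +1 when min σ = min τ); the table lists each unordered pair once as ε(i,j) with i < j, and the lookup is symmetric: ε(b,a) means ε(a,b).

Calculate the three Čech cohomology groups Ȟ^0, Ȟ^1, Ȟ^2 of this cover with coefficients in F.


nerve simplices:
  A12={t3} A14={t4} A15={t6} A16={t7} A23={t5} A34={t1,t8} A56={t2}
C dims 6,7; δ0: rk 6, SNF 1^5·2
degree 0: 6−6−0 = 0 → Ȟ^0 ≅ 0
degree 1: 7−0−6 = 1 plus torsion [2] → Ȟ^1 ≅ Z ⊕ Z/2
degree 2: 0−0−0 = 0 → Ȟ^2 ≅ 0

Ȟ^0(U;F) ≅ 0; Ȟ^1(U;F) ≅ Z ⊕ Z/2; Ȟ^2(U;F) ≅ 0


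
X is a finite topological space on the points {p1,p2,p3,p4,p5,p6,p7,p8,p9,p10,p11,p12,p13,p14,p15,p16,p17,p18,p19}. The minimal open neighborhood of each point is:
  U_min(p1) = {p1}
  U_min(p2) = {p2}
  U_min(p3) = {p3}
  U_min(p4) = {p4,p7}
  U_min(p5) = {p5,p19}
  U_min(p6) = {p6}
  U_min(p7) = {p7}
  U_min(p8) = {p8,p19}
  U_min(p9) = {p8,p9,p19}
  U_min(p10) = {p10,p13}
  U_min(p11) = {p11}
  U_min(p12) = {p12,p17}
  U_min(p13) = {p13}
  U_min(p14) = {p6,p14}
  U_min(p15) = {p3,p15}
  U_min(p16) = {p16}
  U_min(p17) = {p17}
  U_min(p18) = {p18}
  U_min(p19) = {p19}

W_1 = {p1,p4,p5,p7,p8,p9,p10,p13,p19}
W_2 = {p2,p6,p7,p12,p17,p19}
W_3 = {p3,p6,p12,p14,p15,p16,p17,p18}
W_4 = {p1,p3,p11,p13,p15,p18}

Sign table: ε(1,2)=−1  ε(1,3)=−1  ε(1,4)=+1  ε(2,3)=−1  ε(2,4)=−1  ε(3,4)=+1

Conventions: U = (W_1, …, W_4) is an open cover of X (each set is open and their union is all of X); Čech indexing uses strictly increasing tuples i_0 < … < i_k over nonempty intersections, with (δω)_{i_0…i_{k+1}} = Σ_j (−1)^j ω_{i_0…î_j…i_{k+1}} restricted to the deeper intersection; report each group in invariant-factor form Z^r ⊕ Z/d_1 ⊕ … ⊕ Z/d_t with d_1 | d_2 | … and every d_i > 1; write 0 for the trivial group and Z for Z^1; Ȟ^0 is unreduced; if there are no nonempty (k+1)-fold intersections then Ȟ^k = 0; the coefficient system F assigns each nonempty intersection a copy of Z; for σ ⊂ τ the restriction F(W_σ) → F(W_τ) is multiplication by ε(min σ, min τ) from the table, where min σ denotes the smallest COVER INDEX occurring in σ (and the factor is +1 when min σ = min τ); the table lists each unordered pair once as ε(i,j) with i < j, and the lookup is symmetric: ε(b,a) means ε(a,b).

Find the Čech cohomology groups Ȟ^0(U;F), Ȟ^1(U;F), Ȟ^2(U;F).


Ȟ^0 ≅ Z; Ȟ^1 ≅ Z; Ȟ^2 ≅ 0

intersection data:
  W12={p7,p19} W14={p1,p13} W23={p6,p12,p17} W34={p3,p15,p18}
C dims 4,4; δ0: rk 3, SNF 1^3
Ȟ^0 = (4 − 3) − 0 = 1, so Ȟ^0 ≅ Z
Ȟ^1 = (4 − 0) − 3 = 1, so Ȟ^1 ≅ Z
Ȟ^2 = (0 − 0) − 0 = 0, so Ȟ^2 ≅ 0


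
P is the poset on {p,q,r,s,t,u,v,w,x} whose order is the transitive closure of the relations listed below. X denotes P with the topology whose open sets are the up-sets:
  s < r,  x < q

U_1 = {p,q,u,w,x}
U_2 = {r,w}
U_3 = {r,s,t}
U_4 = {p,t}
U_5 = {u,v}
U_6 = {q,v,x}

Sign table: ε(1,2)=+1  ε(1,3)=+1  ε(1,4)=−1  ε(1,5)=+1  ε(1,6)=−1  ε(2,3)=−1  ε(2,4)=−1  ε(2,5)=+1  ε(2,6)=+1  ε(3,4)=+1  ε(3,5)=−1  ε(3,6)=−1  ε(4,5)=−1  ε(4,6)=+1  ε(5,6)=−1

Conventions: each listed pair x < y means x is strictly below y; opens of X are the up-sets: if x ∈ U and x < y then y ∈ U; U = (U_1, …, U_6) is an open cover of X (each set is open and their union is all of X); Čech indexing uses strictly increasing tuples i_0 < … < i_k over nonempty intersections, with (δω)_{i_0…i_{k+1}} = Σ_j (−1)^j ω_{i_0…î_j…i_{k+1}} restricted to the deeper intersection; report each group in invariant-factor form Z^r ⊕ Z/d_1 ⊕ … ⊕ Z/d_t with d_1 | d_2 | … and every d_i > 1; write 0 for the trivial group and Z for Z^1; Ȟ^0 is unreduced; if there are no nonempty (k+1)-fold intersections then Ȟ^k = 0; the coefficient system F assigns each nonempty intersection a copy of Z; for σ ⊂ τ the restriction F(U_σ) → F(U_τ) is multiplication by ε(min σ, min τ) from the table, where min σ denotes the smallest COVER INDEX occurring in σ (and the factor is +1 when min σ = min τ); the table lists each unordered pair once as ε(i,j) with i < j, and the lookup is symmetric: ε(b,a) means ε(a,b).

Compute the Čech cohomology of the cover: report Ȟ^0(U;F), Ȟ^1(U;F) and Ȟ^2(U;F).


nonempty overlaps:
  U12={w} U14={p} U15={u} U16={q,x} U23={r} U34={t} U56={v}
C dims 6,7; δ0: rk 5, SNF 1^5
degree 0: 6−5−0 = 1 → Ȟ^0 ≅ Z
degree 1: 7−0−5 = 2 → Ȟ^1 ≅ Z^2
degree 2: 0−0−0 = 0 → Ȟ^2 ≅ 0

Ȟ^0 ≅ Z, Ȟ^1 ≅ Z^2, Ȟ^2 ≅ 0


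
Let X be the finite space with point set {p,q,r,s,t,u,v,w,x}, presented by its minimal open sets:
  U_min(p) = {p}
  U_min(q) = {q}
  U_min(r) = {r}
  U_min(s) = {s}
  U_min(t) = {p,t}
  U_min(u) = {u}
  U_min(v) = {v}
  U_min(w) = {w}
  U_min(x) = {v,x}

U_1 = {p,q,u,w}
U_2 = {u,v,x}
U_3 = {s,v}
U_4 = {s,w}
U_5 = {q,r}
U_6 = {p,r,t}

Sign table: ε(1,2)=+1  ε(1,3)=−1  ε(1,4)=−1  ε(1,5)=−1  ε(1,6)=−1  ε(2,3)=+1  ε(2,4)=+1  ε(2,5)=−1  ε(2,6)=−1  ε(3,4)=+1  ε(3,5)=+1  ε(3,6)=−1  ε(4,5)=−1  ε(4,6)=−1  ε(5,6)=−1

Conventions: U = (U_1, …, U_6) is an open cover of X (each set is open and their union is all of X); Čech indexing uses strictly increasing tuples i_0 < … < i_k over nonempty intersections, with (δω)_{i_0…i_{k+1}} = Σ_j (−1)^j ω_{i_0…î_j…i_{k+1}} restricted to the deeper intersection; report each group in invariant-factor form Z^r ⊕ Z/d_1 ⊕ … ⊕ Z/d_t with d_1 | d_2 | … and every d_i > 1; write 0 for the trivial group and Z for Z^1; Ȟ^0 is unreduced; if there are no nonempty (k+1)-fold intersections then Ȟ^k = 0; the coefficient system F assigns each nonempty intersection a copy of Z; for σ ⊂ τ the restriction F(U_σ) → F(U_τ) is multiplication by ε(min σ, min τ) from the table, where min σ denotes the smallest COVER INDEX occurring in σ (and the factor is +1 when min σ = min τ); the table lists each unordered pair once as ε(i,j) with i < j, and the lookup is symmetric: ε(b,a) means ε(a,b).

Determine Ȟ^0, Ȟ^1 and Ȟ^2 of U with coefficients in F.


Ȟ^0(U;F) ≅ 0, Ȟ^1(U;F) ≅ Z ⊕ Z/2, Ȟ^2(U;F) ≅ 0

nonempty overlaps:
  U12={u} U14={w} U15={q} U16={p} U23={v} U34={s} U56={r}
C dims 6,7; δ0: rk 6, SNF 1^5·2
degree 0: 6−6−0 = 0 → Ȟ^0 ≅ 0
degree 1: 7−0−6 = 1 plus torsion [2] → Ȟ^1 ≅ Z ⊕ Z/2
degree 2: 0−0−0 = 0 → Ȟ^2 ≅ 0


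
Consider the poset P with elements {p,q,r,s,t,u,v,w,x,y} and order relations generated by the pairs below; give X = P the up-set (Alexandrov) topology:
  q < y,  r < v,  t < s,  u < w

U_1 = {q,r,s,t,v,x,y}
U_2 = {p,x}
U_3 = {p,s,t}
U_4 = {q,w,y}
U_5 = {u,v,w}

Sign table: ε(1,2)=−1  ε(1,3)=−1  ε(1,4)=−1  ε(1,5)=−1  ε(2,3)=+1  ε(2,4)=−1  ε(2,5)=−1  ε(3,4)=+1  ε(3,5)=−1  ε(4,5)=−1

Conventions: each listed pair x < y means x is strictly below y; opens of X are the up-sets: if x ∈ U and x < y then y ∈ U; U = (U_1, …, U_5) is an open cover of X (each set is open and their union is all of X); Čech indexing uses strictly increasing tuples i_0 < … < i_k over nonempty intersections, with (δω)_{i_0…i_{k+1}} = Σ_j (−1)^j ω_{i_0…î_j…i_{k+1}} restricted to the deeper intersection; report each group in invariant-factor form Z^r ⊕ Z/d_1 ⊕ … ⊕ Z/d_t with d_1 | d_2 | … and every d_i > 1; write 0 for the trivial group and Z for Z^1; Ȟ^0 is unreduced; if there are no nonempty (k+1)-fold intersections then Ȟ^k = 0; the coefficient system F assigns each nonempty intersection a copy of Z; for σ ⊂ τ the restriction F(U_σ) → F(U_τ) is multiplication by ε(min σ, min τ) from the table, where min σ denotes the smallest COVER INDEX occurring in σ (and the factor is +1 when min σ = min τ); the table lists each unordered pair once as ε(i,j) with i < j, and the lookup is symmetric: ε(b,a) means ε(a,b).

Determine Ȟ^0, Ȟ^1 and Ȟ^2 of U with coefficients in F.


Ȟ^0 = 0; Ȟ^1 = Z ⊕ Z/2; Ȟ^2 = 0

cover nerve:
  U12={x} U13={s,t} U14={q,y} U15={v} U23={p} U45={w}
C dims 5,6; δ0: rk 5, SNF 1^4·2
Ȟ^0: (5−5)−0=0 ⇒ 0
Ȟ^1: (6−0)−5=1 plus torsion [2] ⇒ Z ⊕ Z/2
Ȟ^2: (0−0)−0=0 ⇒ 0


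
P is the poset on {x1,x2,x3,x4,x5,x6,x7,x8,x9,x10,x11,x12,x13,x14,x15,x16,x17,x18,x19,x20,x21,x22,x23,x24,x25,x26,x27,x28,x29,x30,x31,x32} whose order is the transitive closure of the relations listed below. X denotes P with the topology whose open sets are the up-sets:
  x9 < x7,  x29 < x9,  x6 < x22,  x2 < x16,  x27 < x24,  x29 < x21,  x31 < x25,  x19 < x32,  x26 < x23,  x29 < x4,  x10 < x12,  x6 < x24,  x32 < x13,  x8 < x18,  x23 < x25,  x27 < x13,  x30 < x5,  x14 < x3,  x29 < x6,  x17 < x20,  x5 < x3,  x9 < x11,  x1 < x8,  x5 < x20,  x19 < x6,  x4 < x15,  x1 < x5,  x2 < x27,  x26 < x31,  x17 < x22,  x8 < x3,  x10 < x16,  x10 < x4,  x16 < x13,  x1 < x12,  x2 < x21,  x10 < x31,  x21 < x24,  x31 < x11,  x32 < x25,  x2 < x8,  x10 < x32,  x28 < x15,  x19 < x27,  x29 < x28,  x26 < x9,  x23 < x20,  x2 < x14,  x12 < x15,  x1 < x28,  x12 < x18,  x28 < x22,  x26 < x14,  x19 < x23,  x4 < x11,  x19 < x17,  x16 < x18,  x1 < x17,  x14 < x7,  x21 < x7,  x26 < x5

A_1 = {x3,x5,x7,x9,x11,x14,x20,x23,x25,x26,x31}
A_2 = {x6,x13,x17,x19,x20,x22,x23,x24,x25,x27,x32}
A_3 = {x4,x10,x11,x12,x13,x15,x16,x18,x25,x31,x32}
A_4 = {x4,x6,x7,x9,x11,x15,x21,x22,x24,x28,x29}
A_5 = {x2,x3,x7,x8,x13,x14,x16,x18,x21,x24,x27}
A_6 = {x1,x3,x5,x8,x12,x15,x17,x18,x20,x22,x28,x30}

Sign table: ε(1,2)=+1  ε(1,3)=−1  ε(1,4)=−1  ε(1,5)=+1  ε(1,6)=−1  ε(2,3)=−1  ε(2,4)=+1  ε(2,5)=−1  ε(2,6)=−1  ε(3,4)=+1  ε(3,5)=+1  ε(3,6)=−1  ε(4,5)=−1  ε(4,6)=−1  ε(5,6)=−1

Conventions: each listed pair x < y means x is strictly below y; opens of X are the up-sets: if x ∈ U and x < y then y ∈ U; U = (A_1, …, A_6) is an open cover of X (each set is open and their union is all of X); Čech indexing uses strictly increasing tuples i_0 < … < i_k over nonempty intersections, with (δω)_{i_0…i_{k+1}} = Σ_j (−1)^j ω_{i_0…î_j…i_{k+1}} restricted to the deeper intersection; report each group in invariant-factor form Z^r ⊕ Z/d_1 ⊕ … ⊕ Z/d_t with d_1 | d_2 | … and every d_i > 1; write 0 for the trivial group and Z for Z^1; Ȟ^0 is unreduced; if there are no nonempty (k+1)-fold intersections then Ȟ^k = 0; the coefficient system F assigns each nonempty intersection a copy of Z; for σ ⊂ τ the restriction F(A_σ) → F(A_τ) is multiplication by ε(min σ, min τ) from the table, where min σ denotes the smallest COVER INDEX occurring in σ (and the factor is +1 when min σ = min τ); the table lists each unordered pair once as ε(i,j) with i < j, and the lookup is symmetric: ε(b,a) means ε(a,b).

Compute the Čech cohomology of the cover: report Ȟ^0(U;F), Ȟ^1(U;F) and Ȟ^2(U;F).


Ȟ^0 ≅ 0,  Ȟ^1 ≅ Z/2,  Ȟ^2 ≅ Z

nerve of the cover:
  A12={x20,x23,x25} A13={x11,x25,x31} A14={x7,x9,x11} A15={x3,x7,x14} A16={x3,x5,x20} A23={x13,x25,x32} A24={x6,x22,x24} A25={x13,x24,x27} A26={x17,x20,x22} A34={x4,x11,x15} A35={x13,x16,x18} A36={x12,x15,x18} A45={x7,x21,x24} A46={x15,x22,x28} A56={x3,x8,x18}
  A123={x25} A126={x20} A134={x11} A145={x7} A156={x3} A235={x13} A245={x24} A246={x22} A346={x15} A356={x18}
C dims 6,15,10; δ0: rk 6, SNF 1^5·2; δ1: rk 9, SNF 1^9
Ȟ^0 = (6 − 6) − 0 = 0, so Ȟ^0 ≅ 0
Ȟ^1 = (15 − 9) − 6 = 0 plus torsion [2], so Ȟ^1 ≅ Z/2
Ȟ^2 = (10 − 0) − 9 = 1, so Ȟ^2 ≅ Z


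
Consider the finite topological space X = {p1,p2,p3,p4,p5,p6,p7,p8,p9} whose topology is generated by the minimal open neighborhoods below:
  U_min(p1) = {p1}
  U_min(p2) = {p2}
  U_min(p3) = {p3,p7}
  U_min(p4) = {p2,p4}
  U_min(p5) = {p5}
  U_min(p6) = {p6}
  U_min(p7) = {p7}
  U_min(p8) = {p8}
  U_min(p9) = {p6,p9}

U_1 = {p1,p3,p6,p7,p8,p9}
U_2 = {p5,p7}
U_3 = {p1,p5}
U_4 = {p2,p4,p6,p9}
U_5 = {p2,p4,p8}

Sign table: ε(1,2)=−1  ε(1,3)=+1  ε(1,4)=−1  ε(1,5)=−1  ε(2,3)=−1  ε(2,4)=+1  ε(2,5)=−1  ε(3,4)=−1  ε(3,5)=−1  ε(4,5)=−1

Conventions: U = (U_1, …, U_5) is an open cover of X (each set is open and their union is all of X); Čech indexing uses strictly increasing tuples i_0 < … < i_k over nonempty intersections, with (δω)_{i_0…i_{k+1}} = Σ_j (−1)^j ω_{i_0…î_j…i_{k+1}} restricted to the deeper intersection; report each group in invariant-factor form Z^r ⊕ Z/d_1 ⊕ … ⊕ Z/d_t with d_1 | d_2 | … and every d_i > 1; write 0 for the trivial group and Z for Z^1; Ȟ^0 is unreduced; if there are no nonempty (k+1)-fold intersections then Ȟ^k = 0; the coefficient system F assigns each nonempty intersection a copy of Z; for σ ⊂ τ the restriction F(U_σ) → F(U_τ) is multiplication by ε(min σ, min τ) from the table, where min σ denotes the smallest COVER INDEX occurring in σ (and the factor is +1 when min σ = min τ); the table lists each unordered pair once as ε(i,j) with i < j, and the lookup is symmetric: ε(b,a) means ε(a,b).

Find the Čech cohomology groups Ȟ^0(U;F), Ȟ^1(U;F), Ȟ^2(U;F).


nonempty overlaps:
  U12={p7} U13={p1} U14={p6,p9} U15={p8} U23={p5} U45={p2,p4}
C dims 5,6; δ0: rk 5, SNF 1^4·2
degree 0: 5−5−0 = 0 → Ȟ^0 ≅ 0
degree 1: 6−0−5 = 1 plus torsion [2] → Ȟ^1 ≅ Z ⊕ Z/2
degree 2: 0−0−0 = 0 → Ȟ^2 ≅ 0

Ȟ^0 = 0,  Ȟ^1 = Z ⊕ Z/2,  Ȟ^2 = 0


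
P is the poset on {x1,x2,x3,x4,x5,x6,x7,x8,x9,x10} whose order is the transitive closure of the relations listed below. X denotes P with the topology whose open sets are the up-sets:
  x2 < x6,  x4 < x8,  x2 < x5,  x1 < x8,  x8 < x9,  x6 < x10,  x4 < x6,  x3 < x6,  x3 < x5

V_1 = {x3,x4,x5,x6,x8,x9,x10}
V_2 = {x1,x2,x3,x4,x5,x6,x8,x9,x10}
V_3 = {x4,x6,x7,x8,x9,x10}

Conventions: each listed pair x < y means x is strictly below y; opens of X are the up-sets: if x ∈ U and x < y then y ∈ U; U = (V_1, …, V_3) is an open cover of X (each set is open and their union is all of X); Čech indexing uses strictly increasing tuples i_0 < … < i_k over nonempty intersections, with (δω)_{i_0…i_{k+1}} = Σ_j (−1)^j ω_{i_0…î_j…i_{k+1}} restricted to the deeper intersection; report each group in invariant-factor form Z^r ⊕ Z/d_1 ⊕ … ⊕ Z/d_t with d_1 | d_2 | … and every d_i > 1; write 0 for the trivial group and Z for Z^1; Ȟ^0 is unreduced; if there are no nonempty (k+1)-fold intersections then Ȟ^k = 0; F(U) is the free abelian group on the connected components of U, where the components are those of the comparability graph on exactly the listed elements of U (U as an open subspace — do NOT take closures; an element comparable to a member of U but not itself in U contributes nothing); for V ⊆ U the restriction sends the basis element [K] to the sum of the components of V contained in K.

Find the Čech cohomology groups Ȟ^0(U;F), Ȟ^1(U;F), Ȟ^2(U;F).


Ȟ^0(U;F) ≅ Z^2,  Ȟ^1(U;F) ≅ 0,  Ȟ^2(U;F) ≅ 0

cover nerve:
  V12={x3,x4,x5,x6,x8,x9,x10} V13={x4,x6,x8,x9,x10} V23={x4,x6,x8,x9,x10}
  V123={x4,x6,x8,x9,x10}
components per intersection:
  V1: {x3,x4,x5,x6,x8,x9,x10}
  V2: {x1,x2,x3,x4,x5,x6,x8,x9,x10}
  V3: {x4,x6,x8,x9,x10} {x7}
  V12: {x3,x4,x5,x6,x8,x9,x10}
  V13: {x4,x6,x8,x9,x10}
  V23: {x4,x6,x8,x9,x10}
  V123: {x4,x6,x8,x9,x10}
C dims 4,3,1; δ0: rk 2, SNF 1^2; δ1: rk 1, SNF 1^1
Ȟ^0: (4−2)−0=2 ⇒ Z^2
Ȟ^1: (3−1)−2=0 ⇒ 0
Ȟ^2: (1−0)−1=0 ⇒ 0


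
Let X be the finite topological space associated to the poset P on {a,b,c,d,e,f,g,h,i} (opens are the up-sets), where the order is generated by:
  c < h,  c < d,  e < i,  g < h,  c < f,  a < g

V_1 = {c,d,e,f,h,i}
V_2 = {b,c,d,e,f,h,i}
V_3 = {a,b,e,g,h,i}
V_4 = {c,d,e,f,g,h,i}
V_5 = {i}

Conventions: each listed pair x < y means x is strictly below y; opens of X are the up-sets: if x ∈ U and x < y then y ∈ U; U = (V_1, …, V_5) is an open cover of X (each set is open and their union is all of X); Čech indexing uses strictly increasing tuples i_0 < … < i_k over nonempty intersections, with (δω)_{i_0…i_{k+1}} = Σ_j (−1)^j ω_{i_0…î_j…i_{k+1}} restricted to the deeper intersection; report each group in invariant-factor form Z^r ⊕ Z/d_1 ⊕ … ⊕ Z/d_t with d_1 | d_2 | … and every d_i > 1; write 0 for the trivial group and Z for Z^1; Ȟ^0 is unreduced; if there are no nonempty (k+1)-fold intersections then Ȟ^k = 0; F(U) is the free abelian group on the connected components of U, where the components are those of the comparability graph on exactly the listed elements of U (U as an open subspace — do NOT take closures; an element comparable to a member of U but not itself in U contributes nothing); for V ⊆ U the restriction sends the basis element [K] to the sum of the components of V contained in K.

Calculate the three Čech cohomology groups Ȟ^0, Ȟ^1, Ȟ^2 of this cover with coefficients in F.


Ȟ^0(U;F) ≅ Z^3; Ȟ^1(U;F) ≅ 0; Ȟ^2(U;F) ≅ 0

cover nerve:
  V12={c,d,e,f,h,i} V13={e,h,i} V14={c,d,e,f,h,i} V15={i} V23={b,e,h,i} V24={c,d,e,f,h,i} V25={i} V34={e,g,h,i} V35={i} V45={i}
  V123={e,h,i} V124={c,d,e,f,h,i} V125={i} V134={e,h,i} V135={i} V145={i} V234={e,h,i} V235={i} V245={i} V345={i}
  V1234={e,h,i} V1235={i} V1245={i} V1345={i} V2345={i}
  V12345={i}
components per intersection:
  V1: {c,d,f,h} {e,i}
  V2: {b} {c,d,f,h} {e,i}
  V3: {a,g,h} {b} {e,i}
  V4: {c,d,f,g,h} {e,i}
  V5: {i}
  V12: {c,d,f,h} {e,i}
  V13: {e,i} {h}
  V14: {c,d,f,h} {e,i}
  V15: {i}
  V23: {b} {e,i} {h}
  V24: {c,d,f,h} {e,i}
  V25: {i}
  V34: {e,i} {g,h}
  V35: {i}
  V45: {i}
  V123: {e,i} {h}
  V124: {c,d,f,h} {e,i}
  V125: {i}
  V134: {e,i} {h}
  V135: {i}
  V145: {i}
  V234: {e,i} {h}
  V235: {i}
  V245: {i}
  V345: {i}
  V1234: {e,i} {h}
  V1235: {i}
  V1245: {i}
  V1345: {i}
  V2345: {i}
  V12345: {i}
C dims 11,17,14,6; δ0: rk 8, SNF 1^8; δ1: rk 9, SNF 1^9; δ2: rk 5, SNF 1^5
Ȟ^0: (11−8)−0=3 ⇒ Z^3
Ȟ^1: (17−9)−8=0 ⇒ 0
Ȟ^2: (14−5)−9=0 ⇒ 0


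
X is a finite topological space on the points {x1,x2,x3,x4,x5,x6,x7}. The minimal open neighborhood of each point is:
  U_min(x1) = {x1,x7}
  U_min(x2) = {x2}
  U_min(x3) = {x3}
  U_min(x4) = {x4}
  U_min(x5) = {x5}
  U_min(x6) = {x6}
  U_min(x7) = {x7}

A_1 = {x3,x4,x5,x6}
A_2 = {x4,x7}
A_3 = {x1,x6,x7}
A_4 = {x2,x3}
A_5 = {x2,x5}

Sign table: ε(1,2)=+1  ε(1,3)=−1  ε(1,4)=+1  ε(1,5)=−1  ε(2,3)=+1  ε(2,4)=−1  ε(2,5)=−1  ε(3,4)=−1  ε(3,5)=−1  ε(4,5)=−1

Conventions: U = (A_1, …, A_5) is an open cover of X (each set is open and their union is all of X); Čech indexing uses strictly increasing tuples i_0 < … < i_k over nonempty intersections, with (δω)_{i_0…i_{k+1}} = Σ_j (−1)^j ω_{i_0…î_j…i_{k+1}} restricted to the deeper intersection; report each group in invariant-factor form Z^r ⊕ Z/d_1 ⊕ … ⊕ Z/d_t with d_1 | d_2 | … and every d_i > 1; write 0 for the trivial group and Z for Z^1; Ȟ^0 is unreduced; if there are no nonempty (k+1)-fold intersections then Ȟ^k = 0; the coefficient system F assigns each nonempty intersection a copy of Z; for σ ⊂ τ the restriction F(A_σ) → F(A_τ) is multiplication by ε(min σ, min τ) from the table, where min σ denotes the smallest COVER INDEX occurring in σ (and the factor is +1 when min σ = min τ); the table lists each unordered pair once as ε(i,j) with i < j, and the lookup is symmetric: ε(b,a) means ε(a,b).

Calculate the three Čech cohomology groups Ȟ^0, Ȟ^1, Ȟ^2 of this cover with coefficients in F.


nerve simplices:
  A12={x4} A13={x6} A14={x3} A15={x5} A23={x7} A45={x2}
C dims 5,6; δ0: rk 5, SNF 1^4·2
degree 0: 5−5−0 = 0 → Ȟ^0 ≅ 0
degree 1: 6−0−5 = 1 plus torsion [2] → Ȟ^1 ≅ Z ⊕ Z/2
degree 2: 0−0−0 = 0 → Ȟ^2 ≅ 0

Ȟ^0(U;F) ≅ 0,  Ȟ^1(U;F) ≅ Z ⊕ Z/2,  Ȟ^2(U;F) ≅ 0


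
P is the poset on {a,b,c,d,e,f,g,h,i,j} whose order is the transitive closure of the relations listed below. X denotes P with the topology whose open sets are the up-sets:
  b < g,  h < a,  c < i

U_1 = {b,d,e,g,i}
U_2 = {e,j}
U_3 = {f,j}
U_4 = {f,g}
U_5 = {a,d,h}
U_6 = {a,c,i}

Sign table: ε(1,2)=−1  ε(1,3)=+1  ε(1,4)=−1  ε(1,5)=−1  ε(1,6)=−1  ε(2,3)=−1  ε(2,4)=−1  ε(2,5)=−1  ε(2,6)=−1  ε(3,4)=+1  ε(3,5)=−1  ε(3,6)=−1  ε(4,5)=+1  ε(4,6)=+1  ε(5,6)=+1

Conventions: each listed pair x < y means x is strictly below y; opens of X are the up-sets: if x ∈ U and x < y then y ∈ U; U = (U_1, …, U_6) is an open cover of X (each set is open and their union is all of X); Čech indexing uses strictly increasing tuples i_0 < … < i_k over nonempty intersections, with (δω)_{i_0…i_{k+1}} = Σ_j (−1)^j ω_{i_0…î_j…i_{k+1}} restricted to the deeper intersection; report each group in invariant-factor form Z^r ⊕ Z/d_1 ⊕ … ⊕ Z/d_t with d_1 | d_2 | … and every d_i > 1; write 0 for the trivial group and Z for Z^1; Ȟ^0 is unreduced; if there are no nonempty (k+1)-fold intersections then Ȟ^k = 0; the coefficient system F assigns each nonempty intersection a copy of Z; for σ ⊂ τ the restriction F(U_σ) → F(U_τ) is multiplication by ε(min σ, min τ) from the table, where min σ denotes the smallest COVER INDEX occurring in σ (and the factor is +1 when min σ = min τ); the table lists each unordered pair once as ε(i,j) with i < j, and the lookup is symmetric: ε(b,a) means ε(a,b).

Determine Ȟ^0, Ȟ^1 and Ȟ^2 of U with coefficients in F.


cover nerve:
  U12={e} U14={g} U15={d} U16={i} U23={j} U34={f} U56={a}
C dims 6,7; δ0: rk 6, SNF 1^5·2
Ȟ^0: (6−6)−0=0 ⇒ 0
Ȟ^1: (7−0)−6=1 plus torsion [2] ⇒ Z ⊕ Z/2
Ȟ^2: (0−0)−0=0 ⇒ 0

Ȟ^0(U;F) ≅ 0; Ȟ^1(U;F) ≅ Z ⊕ Z/2; Ȟ^2(U;F) ≅ 0


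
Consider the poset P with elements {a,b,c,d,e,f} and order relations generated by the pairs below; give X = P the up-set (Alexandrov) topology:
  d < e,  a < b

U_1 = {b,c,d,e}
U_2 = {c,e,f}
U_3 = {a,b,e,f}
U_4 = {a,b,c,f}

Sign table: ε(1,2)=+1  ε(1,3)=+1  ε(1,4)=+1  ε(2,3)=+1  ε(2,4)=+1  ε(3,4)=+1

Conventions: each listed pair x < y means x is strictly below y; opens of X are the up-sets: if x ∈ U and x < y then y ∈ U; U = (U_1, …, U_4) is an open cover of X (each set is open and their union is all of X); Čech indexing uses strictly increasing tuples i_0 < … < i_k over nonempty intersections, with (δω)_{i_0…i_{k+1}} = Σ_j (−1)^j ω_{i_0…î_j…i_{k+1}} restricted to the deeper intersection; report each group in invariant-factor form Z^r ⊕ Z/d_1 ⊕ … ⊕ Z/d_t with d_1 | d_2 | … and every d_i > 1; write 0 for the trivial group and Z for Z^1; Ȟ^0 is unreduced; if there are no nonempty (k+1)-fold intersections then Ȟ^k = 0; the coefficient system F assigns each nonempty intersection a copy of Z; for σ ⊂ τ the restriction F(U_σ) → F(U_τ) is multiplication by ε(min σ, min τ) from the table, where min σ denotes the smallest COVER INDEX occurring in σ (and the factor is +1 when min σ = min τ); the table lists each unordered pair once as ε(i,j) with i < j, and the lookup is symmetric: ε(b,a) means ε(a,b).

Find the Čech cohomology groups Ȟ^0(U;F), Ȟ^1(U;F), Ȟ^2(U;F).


Ȟ^0 ≅ Z, Ȟ^1 ≅ 0 and Ȟ^2 ≅ Z

nonempty overlaps:
  U12={c,e} U13={b,e} U14={b,c} U23={e,f} U24={c,f} U34={a,b,f}
  U123={e} U124={c} U134={b} U234={f}
C dims 4,6,4; δ0: rk 3, SNF 1^3; δ1: rk 3, SNF 1^3
degree 0: 4−3−0 = 1 → Ȟ^0 ≅ Z
degree 1: 6−3−3 = 0 → Ȟ^1 ≅ 0
degree 2: 4−0−3 = 1 → Ȟ^2 ≅ Z


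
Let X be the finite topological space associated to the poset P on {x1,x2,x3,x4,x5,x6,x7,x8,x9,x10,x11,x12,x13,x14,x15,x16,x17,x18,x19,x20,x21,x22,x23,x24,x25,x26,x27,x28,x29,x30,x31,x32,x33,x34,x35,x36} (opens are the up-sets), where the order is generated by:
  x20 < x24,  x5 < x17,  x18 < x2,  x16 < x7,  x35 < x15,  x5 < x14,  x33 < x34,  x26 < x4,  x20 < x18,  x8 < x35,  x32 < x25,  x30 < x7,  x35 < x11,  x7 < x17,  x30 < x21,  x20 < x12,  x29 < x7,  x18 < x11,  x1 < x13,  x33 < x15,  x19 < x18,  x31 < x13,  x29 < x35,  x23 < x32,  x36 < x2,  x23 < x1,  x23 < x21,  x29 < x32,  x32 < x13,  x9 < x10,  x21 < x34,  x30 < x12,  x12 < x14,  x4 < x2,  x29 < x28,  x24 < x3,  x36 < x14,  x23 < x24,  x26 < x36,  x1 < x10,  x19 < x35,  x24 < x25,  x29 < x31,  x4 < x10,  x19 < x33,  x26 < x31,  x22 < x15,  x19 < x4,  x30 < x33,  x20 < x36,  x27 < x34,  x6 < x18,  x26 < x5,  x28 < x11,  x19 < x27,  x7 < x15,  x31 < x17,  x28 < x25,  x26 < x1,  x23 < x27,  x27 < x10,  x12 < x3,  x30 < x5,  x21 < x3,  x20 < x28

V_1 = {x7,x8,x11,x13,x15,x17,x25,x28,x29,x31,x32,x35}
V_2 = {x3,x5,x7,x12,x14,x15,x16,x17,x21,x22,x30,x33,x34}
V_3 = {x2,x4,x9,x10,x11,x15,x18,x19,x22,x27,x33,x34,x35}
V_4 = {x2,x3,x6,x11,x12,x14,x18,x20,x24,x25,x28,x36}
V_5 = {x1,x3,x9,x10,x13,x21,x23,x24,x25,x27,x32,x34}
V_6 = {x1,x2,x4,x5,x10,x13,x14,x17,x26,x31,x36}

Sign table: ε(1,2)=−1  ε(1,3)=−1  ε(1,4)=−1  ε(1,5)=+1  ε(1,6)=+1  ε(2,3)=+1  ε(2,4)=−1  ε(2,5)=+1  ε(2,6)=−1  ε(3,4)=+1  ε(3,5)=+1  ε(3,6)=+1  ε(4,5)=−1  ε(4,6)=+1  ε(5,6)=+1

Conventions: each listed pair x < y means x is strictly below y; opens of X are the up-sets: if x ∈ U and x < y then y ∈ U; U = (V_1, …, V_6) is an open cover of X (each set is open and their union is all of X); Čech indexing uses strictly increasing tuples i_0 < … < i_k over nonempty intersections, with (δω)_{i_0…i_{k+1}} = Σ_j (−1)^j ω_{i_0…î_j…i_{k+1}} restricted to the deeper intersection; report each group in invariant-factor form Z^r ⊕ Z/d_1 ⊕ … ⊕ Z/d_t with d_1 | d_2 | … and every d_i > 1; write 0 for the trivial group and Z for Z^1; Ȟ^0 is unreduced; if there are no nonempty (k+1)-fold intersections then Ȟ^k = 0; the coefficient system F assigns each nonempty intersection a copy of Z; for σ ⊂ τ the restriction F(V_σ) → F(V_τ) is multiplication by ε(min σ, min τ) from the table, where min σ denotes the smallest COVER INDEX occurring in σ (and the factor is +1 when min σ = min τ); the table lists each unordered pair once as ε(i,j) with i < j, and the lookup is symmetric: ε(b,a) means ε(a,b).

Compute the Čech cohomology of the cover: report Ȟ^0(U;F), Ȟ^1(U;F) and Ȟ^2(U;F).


nerve of the cover:
  V12={x7,x15,x17} V13={x11,x15,x35} V14={x11,x25,x28} V15={x13,x25,x32} V16={x13,x17,x31} V23={x15,x22,x33,x34} V24={x3,x12,x14} V25={x3,x21,x34} V26={x5,x14,x17} V34={x2,x11,x18} V35={x9,x10,x27,x34} V36={x2,x4,x10} V45={x3,x24,x25} V46={x2,x14,x36} V56={x1,x10,x13}
  V123={x15} V126={x17} V134={x11} V145={x25} V156={x13} V235={x34} V245={x3} V246={x14} V346={x2} V356={x10}
C dims 6,15,10; δ0: rk 6, SNF 1^5·2; δ1: rk 9, SNF 1^9
Ȟ^0 = (6 − 6) − 0 = 0, so Ȟ^0 ≅ 0
Ȟ^1 = (15 − 9) − 6 = 0 plus torsion [2], so Ȟ^1 ≅ Z/2
Ȟ^2 = (10 − 0) − 9 = 1, so Ȟ^2 ≅ Z

Ȟ^0(U;F) ≅ 0; Ȟ^1(U;F) ≅ Z/2; Ȟ^2(U;F) ≅ Z


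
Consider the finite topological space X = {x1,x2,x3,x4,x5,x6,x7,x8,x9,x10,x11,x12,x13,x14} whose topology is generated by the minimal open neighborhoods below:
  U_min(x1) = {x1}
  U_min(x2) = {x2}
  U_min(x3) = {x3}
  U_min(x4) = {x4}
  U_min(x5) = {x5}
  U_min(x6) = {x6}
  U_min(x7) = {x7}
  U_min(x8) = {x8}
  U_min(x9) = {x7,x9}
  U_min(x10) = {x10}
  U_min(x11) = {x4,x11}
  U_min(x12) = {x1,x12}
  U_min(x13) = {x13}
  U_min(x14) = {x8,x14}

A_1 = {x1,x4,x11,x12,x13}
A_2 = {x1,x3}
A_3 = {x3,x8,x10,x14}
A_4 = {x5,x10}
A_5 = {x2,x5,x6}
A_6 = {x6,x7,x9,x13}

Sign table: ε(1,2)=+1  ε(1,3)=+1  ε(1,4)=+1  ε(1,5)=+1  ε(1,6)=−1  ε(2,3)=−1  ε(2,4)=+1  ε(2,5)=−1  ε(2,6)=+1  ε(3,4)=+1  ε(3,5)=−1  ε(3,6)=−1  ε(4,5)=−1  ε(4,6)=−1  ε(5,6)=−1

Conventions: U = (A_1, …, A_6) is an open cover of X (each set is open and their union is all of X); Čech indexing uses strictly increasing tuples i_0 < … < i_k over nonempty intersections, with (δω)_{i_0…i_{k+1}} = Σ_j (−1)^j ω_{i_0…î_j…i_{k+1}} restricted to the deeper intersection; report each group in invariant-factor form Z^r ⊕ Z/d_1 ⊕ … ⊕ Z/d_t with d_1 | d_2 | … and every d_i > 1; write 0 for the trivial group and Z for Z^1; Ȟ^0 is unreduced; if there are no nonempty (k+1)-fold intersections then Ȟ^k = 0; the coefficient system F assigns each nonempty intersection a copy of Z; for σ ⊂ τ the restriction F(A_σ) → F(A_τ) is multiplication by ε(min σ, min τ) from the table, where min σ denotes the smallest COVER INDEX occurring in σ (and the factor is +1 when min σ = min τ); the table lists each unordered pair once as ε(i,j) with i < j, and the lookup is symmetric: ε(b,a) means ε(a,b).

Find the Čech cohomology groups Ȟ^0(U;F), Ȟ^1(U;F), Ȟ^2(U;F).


nerve of the cover:
  A12={x1} A16={x13} A23={x3} A34={x10} A45={x5} A56={x6}
C dims 6,6; δ0: rk 5, SNF 1^5
Ȟ^0 = (6 − 5) − 0 = 1, so Ȟ^0 ≅ Z
Ȟ^1 = (6 − 0) − 5 = 1, so Ȟ^1 ≅ Z
Ȟ^2 = (0 − 0) − 0 = 0, so Ȟ^2 ≅ 0

Ȟ^0 ≅ Z,  Ȟ^1 ≅ Z,  Ȟ^2 ≅ 0


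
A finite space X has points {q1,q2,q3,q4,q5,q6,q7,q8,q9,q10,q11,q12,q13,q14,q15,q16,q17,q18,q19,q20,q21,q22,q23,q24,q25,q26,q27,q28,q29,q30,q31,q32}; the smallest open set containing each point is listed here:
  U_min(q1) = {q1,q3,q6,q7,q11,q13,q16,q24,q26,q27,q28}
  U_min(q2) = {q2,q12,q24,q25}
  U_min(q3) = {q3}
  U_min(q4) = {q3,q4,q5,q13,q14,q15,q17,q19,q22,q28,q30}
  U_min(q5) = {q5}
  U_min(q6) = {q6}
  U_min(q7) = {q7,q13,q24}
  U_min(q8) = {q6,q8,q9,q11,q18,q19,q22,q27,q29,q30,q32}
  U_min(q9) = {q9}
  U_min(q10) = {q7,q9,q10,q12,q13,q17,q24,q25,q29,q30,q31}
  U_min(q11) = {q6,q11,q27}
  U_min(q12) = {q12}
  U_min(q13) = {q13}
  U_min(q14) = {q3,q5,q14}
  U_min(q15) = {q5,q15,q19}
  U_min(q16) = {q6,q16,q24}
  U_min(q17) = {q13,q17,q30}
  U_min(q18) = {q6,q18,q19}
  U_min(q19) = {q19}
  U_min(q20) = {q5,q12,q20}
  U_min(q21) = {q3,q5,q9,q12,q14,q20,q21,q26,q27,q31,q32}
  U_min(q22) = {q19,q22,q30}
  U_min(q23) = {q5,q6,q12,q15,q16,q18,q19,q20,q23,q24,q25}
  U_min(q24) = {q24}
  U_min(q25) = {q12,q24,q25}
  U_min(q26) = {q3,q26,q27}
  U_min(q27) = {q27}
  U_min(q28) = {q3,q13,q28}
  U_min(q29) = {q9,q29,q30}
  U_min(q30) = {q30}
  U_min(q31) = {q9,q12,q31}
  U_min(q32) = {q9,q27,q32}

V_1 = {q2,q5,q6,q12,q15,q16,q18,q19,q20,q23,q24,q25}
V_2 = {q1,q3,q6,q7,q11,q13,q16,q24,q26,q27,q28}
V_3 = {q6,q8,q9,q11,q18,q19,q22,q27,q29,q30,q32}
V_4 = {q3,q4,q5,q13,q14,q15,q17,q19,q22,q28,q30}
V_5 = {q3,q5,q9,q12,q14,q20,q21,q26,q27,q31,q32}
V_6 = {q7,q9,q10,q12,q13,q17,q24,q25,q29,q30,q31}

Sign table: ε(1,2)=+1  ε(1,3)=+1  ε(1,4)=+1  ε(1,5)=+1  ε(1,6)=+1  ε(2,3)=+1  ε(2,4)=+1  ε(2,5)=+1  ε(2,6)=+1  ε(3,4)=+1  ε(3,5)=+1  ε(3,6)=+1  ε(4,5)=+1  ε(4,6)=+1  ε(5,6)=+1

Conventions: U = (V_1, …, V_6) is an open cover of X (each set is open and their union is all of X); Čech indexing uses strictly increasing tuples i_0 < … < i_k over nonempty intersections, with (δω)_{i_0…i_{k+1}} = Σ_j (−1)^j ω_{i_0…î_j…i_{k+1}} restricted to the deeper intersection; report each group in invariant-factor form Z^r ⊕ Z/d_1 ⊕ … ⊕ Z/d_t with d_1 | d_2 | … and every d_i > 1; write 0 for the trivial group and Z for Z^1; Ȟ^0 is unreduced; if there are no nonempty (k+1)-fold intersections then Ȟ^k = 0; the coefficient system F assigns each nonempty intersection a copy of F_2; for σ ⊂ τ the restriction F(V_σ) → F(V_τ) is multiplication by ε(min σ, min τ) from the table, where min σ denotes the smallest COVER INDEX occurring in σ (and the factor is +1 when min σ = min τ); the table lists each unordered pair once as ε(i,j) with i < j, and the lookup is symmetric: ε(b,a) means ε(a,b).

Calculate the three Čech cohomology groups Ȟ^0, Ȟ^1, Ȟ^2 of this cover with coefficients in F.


cover nerve:
  V12={q6,q16,q24} V13={q6,q18,q19} V14={q5,q15,q19} V15={q5,q12,q20} V16={q12,q24,q25} V23={q6,q11,q27} V24={q3,q13,q28} V25={q3,q26,q27} V26={q7,q13,q24} V34={q19,q22,q30} V35={q9,q27,q32} V36={q9,q29,q30} V45={q3,q5,q14} V46={q13,q17,q30} V56={q9,q12,q31}
  V123={q6} V126={q24} V134={q19} V145={q5} V156={q12} V235={q27} V245={q3} V246={q13} V346={q30} V356={q9}
C dims 6,15,10; δ0: rk_F2 5; δ1: rk_F2 9
Ȟ^0: (6−5)−0=1 ⇒ Z/2
Ȟ^1: (15−9)−5=1 ⇒ Z/2
Ȟ^2: (10−0)−9=1 ⇒ Z/2

Ȟ^0 ≅ Z/2,  Ȟ^1 ≅ Z/2,  Ȟ^2 ≅ Z/2
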